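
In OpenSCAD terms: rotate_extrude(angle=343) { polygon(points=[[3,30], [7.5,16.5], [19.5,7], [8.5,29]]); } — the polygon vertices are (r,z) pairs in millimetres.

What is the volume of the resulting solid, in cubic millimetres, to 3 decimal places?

Profile (r,z), 4 vertices: (3,30) (7.5,16.5) (19.5,7) (8.5,29)
edge 0: (3,30)→(7.5,16.5)  cross = 3·16.5 − 7.5·30 = -175.5000; (r_i+r_j)·cross = 10.5·-175.5000 = -1842.7500
edge 1: (7.5,16.5)→(19.5,7)  cross = 7.5·7 − 19.5·16.5 = -269.2500; (r_i+r_j)·cross = 27·-269.2500 = -7269.7500
edge 2: (19.5,7)→(8.5,29)  cross = 19.5·29 − 8.5·7 = 506.0000; (r_i+r_j)·cross = 28·506.0000 = 14168.0000
edge 3: (8.5,29)→(3,30)  cross = 8.5·30 − 3·29 = 168.0000; (r_i+r_j)·cross = 11.5·168.0000 = 1932.0000
Σcross = 229.2500 → A = |Σcross|/2 = 114.6250 mm²
Σ(r_i+r_j)·cross = 6987.5000 → first moment M = |Σ|/6 = 1164.5833
R_c = M/A = 1164.5833/114.6250 = 10.1599 mm
θ = 343° = 5.986479 rad
V = θ·R_c·A = 5.986479·10.1599·114.6250 = 6971.754 mm³

Volume = 6971.754 mm³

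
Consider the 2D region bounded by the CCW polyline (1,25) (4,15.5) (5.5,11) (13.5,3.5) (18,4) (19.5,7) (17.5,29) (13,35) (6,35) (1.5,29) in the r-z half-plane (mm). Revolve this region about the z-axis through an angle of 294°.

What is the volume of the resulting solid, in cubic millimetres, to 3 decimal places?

Profile (r,z), 10 vertices: (1,25) (4,15.5) (5.5,11) (13.5,3.5) (18,4) (19.5,7) (17.5,29) (13,35) (6,35) (1.5,29)
edge 0: (1,25)→(4,15.5)  cross = 1·15.5 − 4·25 = -84.5000; (r_i+r_j)·cross = 5·-84.5000 = -422.5000
edge 1: (4,15.5)→(5.5,11)  cross = 4·11 − 5.5·15.5 = -41.2500; (r_i+r_j)·cross = 9.5·-41.2500 = -391.8750
edge 2: (5.5,11)→(13.5,3.5)  cross = 5.5·3.5 − 13.5·11 = -129.2500; (r_i+r_j)·cross = 19·-129.2500 = -2455.7500
edge 3: (13.5,3.5)→(18,4)  cross = 13.5·4 − 18·3.5 = -9.0000; (r_i+r_j)·cross = 31.5·-9.0000 = -283.5000
edge 4: (18,4)→(19.5,7)  cross = 18·7 − 19.5·4 = 48.0000; (r_i+r_j)·cross = 37.5·48.0000 = 1800.0000
edge 5: (19.5,7)→(17.5,29)  cross = 19.5·29 − 17.5·7 = 443.0000; (r_i+r_j)·cross = 37·443.0000 = 16391.0000
edge 6: (17.5,29)→(13,35)  cross = 17.5·35 − 13·29 = 235.5000; (r_i+r_j)·cross = 30.5·235.5000 = 7182.7500
edge 7: (13,35)→(6,35)  cross = 13·35 − 6·35 = 245.0000; (r_i+r_j)·cross = 19·245.0000 = 4655.0000
edge 8: (6,35)→(1.5,29)  cross = 6·29 − 1.5·35 = 121.5000; (r_i+r_j)·cross = 7.5·121.5000 = 911.2500
edge 9: (1.5,29)→(1,25)  cross = 1.5·25 − 1·29 = 8.5000; (r_i+r_j)·cross = 2.5·8.5000 = 21.2500
Σcross = 837.5000 → A = |Σcross|/2 = 418.7500 mm²
Σ(r_i+r_j)·cross = 27407.6250 → first moment M = |Σ|/6 = 4567.9375
R_c = M/A = 4567.9375/418.7500 = 10.9085 mm
θ = 294° = 5.131268 rad
V = θ·R_c·A = 5.131268·10.9085·418.7500 = 23439.312 mm³

Volume = 23439.312 mm³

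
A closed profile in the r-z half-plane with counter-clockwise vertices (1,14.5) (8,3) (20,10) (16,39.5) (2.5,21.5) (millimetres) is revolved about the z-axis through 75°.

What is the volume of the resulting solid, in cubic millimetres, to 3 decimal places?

Profile (r,z), 5 vertices: (1,14.5) (8,3) (20,10) (16,39.5) (2.5,21.5)
edge 0: (1,14.5)→(8,3)  cross = 1·3 − 8·14.5 = -113.0000; (r_i+r_j)·cross = 9·-113.0000 = -1017.0000
edge 1: (8,3)→(20,10)  cross = 8·10 − 20·3 = 20.0000; (r_i+r_j)·cross = 28·20.0000 = 560.0000
edge 2: (20,10)→(16,39.5)  cross = 20·39.5 − 16·10 = 630.0000; (r_i+r_j)·cross = 36·630.0000 = 22680.0000
edge 3: (16,39.5)→(2.5,21.5)  cross = 16·21.5 − 2.5·39.5 = 245.2500; (r_i+r_j)·cross = 18.5·245.2500 = 4537.1250
edge 4: (2.5,21.5)→(1,14.5)  cross = 2.5·14.5 − 1·21.5 = 14.7500; (r_i+r_j)·cross = 3.5·14.7500 = 51.6250
Σcross = 797.0000 → A = |Σcross|/2 = 398.5000 mm²
Σ(r_i+r_j)·cross = 26811.7500 → first moment M = |Σ|/6 = 4468.6250
R_c = M/A = 4468.6250/398.5000 = 11.2136 mm
θ = 75° = 1.308997 rad
V = θ·R_c·A = 1.308997·11.2136·398.5000 = 5849.416 mm³

Volume = 5849.416 mm³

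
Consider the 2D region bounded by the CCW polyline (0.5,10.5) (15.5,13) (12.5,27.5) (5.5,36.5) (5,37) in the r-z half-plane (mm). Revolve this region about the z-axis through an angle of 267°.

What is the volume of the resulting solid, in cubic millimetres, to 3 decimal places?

Profile (r,z), 5 vertices: (0.5,10.5) (15.5,13) (12.5,27.5) (5.5,36.5) (5,37)
edge 0: (0.5,10.5)→(15.5,13)  cross = 0.5·13 − 15.5·10.5 = -156.2500; (r_i+r_j)·cross = 16·-156.2500 = -2500.0000
edge 1: (15.5,13)→(12.5,27.5)  cross = 15.5·27.5 − 12.5·13 = 263.7500; (r_i+r_j)·cross = 28·263.7500 = 7385.0000
edge 2: (12.5,27.5)→(5.5,36.5)  cross = 12.5·36.5 − 5.5·27.5 = 305.0000; (r_i+r_j)·cross = 18·305.0000 = 5490.0000
edge 3: (5.5,36.5)→(5,37)  cross = 5.5·37 − 5·36.5 = 21.0000; (r_i+r_j)·cross = 10.5·21.0000 = 220.5000
edge 4: (5,37)→(0.5,10.5)  cross = 5·10.5 − 0.5·37 = 34.0000; (r_i+r_j)·cross = 5.5·34.0000 = 187.0000
Σcross = 467.5000 → A = |Σcross|/2 = 233.7500 mm²
Σ(r_i+r_j)·cross = 10782.5000 → first moment M = |Σ|/6 = 1797.0833
R_c = M/A = 1797.0833/233.7500 = 7.6881 mm
θ = 267° = 4.660029 rad
V = θ·R_c·A = 4.660029·7.6881·233.7500 = 8374.461 mm³

Volume = 8374.461 mm³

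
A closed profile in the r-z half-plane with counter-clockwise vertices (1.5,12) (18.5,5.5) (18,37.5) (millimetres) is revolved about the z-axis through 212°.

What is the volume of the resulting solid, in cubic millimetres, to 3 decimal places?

Volume = 12671.911 mm³

Profile (r,z), 3 vertices: (1.5,12) (18.5,5.5) (18,37.5)
edge 0: (1.5,12)→(18.5,5.5)  cross = 1.5·5.5 − 18.5·12 = -213.7500; (r_i+r_j)·cross = 20·-213.7500 = -4275.0000
edge 1: (18.5,5.5)→(18,37.5)  cross = 18.5·37.5 − 18·5.5 = 594.7500; (r_i+r_j)·cross = 36.5·594.7500 = 21708.3750
edge 2: (18,37.5)→(1.5,12)  cross = 18·12 − 1.5·37.5 = 159.7500; (r_i+r_j)·cross = 19.5·159.7500 = 3115.1250
Σcross = 540.7500 → A = |Σcross|/2 = 270.3750 mm²
Σ(r_i+r_j)·cross = 20548.5000 → first moment M = |Σ|/6 = 3424.7500
R_c = M/A = 3424.7500/270.3750 = 12.6667 mm
θ = 212° = 3.700098 rad
V = θ·R_c·A = 3.700098·12.6667·270.3750 = 12671.911 mm³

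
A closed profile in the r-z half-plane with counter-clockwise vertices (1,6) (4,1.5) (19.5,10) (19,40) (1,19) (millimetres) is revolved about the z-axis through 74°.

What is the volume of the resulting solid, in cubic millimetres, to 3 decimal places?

Profile (r,z), 5 vertices: (1,6) (4,1.5) (19.5,10) (19,40) (1,19)
edge 0: (1,6)→(4,1.5)  cross = 1·1.5 − 4·6 = -22.5000; (r_i+r_j)·cross = 5·-22.5000 = -112.5000
edge 1: (4,1.5)→(19.5,10)  cross = 4·10 − 19.5·1.5 = 10.7500; (r_i+r_j)·cross = 23.5·10.7500 = 252.6250
edge 2: (19.5,10)→(19,40)  cross = 19.5·40 − 19·10 = 590.0000; (r_i+r_j)·cross = 38.5·590.0000 = 22715.0000
edge 3: (19,40)→(1,19)  cross = 19·19 − 1·40 = 321.0000; (r_i+r_j)·cross = 20·321.0000 = 6420.0000
edge 4: (1,19)→(1,6)  cross = 1·6 − 1·19 = -13.0000; (r_i+r_j)·cross = 2·-13.0000 = -26.0000
Σcross = 886.2500 → A = |Σcross|/2 = 443.1250 mm²
Σ(r_i+r_j)·cross = 29249.1250 → first moment M = |Σ|/6 = 4874.8542
R_c = M/A = 4874.8542/443.1250 = 11.0011 mm
θ = 74° = 1.291544 rad
V = θ·R_c·A = 1.291544·11.0011·443.1250 = 6296.087 mm³

Volume = 6296.087 mm³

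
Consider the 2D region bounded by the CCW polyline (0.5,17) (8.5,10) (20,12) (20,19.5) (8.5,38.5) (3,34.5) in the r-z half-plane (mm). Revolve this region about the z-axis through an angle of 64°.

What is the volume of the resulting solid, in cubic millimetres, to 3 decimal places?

Volume = 3971.881 mm³

Profile (r,z), 6 vertices: (0.5,17) (8.5,10) (20,12) (20,19.5) (8.5,38.5) (3,34.5)
edge 0: (0.5,17)→(8.5,10)  cross = 0.5·10 − 8.5·17 = -139.5000; (r_i+r_j)·cross = 9·-139.5000 = -1255.5000
edge 1: (8.5,10)→(20,12)  cross = 8.5·12 − 20·10 = -98.0000; (r_i+r_j)·cross = 28.5·-98.0000 = -2793.0000
edge 2: (20,12)→(20,19.5)  cross = 20·19.5 − 20·12 = 150.0000; (r_i+r_j)·cross = 40·150.0000 = 6000.0000
edge 3: (20,19.5)→(8.5,38.5)  cross = 20·38.5 − 8.5·19.5 = 604.2500; (r_i+r_j)·cross = 28.5·604.2500 = 17221.1250
edge 4: (8.5,38.5)→(3,34.5)  cross = 8.5·34.5 − 3·38.5 = 177.7500; (r_i+r_j)·cross = 11.5·177.7500 = 2044.1250
edge 5: (3,34.5)→(0.5,17)  cross = 3·17 − 0.5·34.5 = 33.7500; (r_i+r_j)·cross = 3.5·33.7500 = 118.1250
Σcross = 728.2500 → A = |Σcross|/2 = 364.1250 mm²
Σ(r_i+r_j)·cross = 21334.8750 → first moment M = |Σ|/6 = 3555.8125
R_c = M/A = 3555.8125/364.1250 = 9.7654 mm
θ = 64° = 1.117011 rad
V = θ·R_c·A = 1.117011·9.7654·364.1250 = 3971.881 mm³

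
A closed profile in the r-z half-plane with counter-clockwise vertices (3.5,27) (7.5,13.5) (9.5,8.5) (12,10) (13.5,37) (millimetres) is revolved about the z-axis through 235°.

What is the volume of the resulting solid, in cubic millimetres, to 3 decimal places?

Volume = 6097.428 mm³

Profile (r,z), 5 vertices: (3.5,27) (7.5,13.5) (9.5,8.5) (12,10) (13.5,37)
edge 0: (3.5,27)→(7.5,13.5)  cross = 3.5·13.5 − 7.5·27 = -155.2500; (r_i+r_j)·cross = 11·-155.2500 = -1707.7500
edge 1: (7.5,13.5)→(9.5,8.5)  cross = 7.5·8.5 − 9.5·13.5 = -64.5000; (r_i+r_j)·cross = 17·-64.5000 = -1096.5000
edge 2: (9.5,8.5)→(12,10)  cross = 9.5·10 − 12·8.5 = -7.0000; (r_i+r_j)·cross = 21.5·-7.0000 = -150.5000
edge 3: (12,10)→(13.5,37)  cross = 12·37 − 13.5·10 = 309.0000; (r_i+r_j)·cross = 25.5·309.0000 = 7879.5000
edge 4: (13.5,37)→(3.5,27)  cross = 13.5·27 − 3.5·37 = 235.0000; (r_i+r_j)·cross = 17·235.0000 = 3995.0000
Σcross = 317.2500 → A = |Σcross|/2 = 158.6250 mm²
Σ(r_i+r_j)·cross = 8919.7500 → first moment M = |Σ|/6 = 1486.6250
R_c = M/A = 1486.6250/158.6250 = 9.3719 mm
θ = 235° = 4.101524 rad
V = θ·R_c·A = 4.101524·9.3719·158.6250 = 6097.428 mm³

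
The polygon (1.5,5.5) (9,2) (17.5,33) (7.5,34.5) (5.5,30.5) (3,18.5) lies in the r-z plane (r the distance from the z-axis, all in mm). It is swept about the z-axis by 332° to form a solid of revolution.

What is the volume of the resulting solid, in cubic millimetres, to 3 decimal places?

Profile (r,z), 6 vertices: (1.5,5.5) (9,2) (17.5,33) (7.5,34.5) (5.5,30.5) (3,18.5)
edge 0: (1.5,5.5)→(9,2)  cross = 1.5·2 − 9·5.5 = -46.5000; (r_i+r_j)·cross = 10.5·-46.5000 = -488.2500
edge 1: (9,2)→(17.5,33)  cross = 9·33 − 17.5·2 = 262.0000; (r_i+r_j)·cross = 26.5·262.0000 = 6943.0000
edge 2: (17.5,33)→(7.5,34.5)  cross = 17.5·34.5 − 7.5·33 = 356.2500; (r_i+r_j)·cross = 25·356.2500 = 8906.2500
edge 3: (7.5,34.5)→(5.5,30.5)  cross = 7.5·30.5 − 5.5·34.5 = 39.0000; (r_i+r_j)·cross = 13·39.0000 = 507.0000
edge 4: (5.5,30.5)→(3,18.5)  cross = 5.5·18.5 − 3·30.5 = 10.2500; (r_i+r_j)·cross = 8.5·10.2500 = 87.1250
edge 5: (3,18.5)→(1.5,5.5)  cross = 3·5.5 − 1.5·18.5 = -11.2500; (r_i+r_j)·cross = 4.5·-11.2500 = -50.6250
Σcross = 609.7500 → A = |Σcross|/2 = 304.8750 mm²
Σ(r_i+r_j)·cross = 15904.5000 → first moment M = |Σ|/6 = 2650.7500
R_c = M/A = 2650.7500/304.8750 = 8.6945 mm
θ = 332° = 5.794493 rad
V = θ·R_c·A = 5.794493·8.6945·304.8750 = 15359.753 mm³

Volume = 15359.753 mm³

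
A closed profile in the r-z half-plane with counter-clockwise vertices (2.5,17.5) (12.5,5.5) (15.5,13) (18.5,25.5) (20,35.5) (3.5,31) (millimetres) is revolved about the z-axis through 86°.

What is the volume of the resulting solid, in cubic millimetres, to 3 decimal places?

Profile (r,z), 6 vertices: (2.5,17.5) (12.5,5.5) (15.5,13) (18.5,25.5) (20,35.5) (3.5,31)
edge 0: (2.5,17.5)→(12.5,5.5)  cross = 2.5·5.5 − 12.5·17.5 = -205.0000; (r_i+r_j)·cross = 15·-205.0000 = -3075.0000
edge 1: (12.5,5.5)→(15.5,13)  cross = 12.5·13 − 15.5·5.5 = 77.2500; (r_i+r_j)·cross = 28·77.2500 = 2163.0000
edge 2: (15.5,13)→(18.5,25.5)  cross = 15.5·25.5 − 18.5·13 = 154.7500; (r_i+r_j)·cross = 34·154.7500 = 5261.5000
edge 3: (18.5,25.5)→(20,35.5)  cross = 18.5·35.5 − 20·25.5 = 146.7500; (r_i+r_j)·cross = 38.5·146.7500 = 5649.8750
edge 4: (20,35.5)→(3.5,31)  cross = 20·31 − 3.5·35.5 = 495.7500; (r_i+r_j)·cross = 23.5·495.7500 = 11650.1250
edge 5: (3.5,31)→(2.5,17.5)  cross = 3.5·17.5 − 2.5·31 = -16.2500; (r_i+r_j)·cross = 6·-16.2500 = -97.5000
Σcross = 653.2500 → A = |Σcross|/2 = 326.6250 mm²
Σ(r_i+r_j)·cross = 21552.0000 → first moment M = |Σ|/6 = 3592.0000
R_c = M/A = 3592.0000/326.6250 = 10.9973 mm
θ = 86° = 1.500983 rad
V = θ·R_c·A = 1.500983·10.9973·326.6250 = 5391.531 mm³

Volume = 5391.531 mm³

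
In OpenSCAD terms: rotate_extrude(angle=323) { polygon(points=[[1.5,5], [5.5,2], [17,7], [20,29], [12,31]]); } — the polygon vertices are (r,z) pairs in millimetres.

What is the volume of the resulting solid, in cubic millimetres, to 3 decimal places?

Volume = 20554.949 mm³

Profile (r,z), 5 vertices: (1.5,5) (5.5,2) (17,7) (20,29) (12,31)
edge 0: (1.5,5)→(5.5,2)  cross = 1.5·2 − 5.5·5 = -24.5000; (r_i+r_j)·cross = 7·-24.5000 = -171.5000
edge 1: (5.5,2)→(17,7)  cross = 5.5·7 − 17·2 = 4.5000; (r_i+r_j)·cross = 22.5·4.5000 = 101.2500
edge 2: (17,7)→(20,29)  cross = 17·29 − 20·7 = 353.0000; (r_i+r_j)·cross = 37·353.0000 = 13061.0000
edge 3: (20,29)→(12,31)  cross = 20·31 − 12·29 = 272.0000; (r_i+r_j)·cross = 32·272.0000 = 8704.0000
edge 4: (12,31)→(1.5,5)  cross = 12·5 − 1.5·31 = 13.5000; (r_i+r_j)·cross = 13.5·13.5000 = 182.2500
Σcross = 618.5000 → A = |Σcross|/2 = 309.2500 mm²
Σ(r_i+r_j)·cross = 21877.0000 → first moment M = |Σ|/6 = 3646.1667
R_c = M/A = 3646.1667/309.2500 = 11.7904 mm
θ = 323° = 5.637413 rad
V = θ·R_c·A = 5.637413·11.7904·309.2500 = 20554.949 mm³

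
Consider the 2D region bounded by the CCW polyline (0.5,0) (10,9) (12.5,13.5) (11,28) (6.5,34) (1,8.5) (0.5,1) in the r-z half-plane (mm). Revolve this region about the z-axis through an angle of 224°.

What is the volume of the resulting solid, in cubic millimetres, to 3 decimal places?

Volume = 5735.780 mm³

Profile (r,z), 7 vertices: (0.5,0) (10,9) (12.5,13.5) (11,28) (6.5,34) (1,8.5) (0.5,1)
edge 0: (0.5,0)→(10,9)  cross = 0.5·9 − 10·0 = 4.5000; (r_i+r_j)·cross = 10.5·4.5000 = 47.2500
edge 1: (10,9)→(12.5,13.5)  cross = 10·13.5 − 12.5·9 = 22.5000; (r_i+r_j)·cross = 22.5·22.5000 = 506.2500
edge 2: (12.5,13.5)→(11,28)  cross = 12.5·28 − 11·13.5 = 201.5000; (r_i+r_j)·cross = 23.5·201.5000 = 4735.2500
edge 3: (11,28)→(6.5,34)  cross = 11·34 − 6.5·28 = 192.0000; (r_i+r_j)·cross = 17.5·192.0000 = 3360.0000
edge 4: (6.5,34)→(1,8.5)  cross = 6.5·8.5 − 1·34 = 21.2500; (r_i+r_j)·cross = 7.5·21.2500 = 159.3750
edge 5: (1,8.5)→(0.5,1)  cross = 1·1 − 0.5·8.5 = -3.2500; (r_i+r_j)·cross = 1.5·-3.2500 = -4.8750
edge 6: (0.5,1)→(0.5,0)  cross = 0.5·0 − 0.5·1 = -0.5000; (r_i+r_j)·cross = 1·-0.5000 = -0.5000
Σcross = 438.0000 → A = |Σcross|/2 = 219.0000 mm²
Σ(r_i+r_j)·cross = 8802.7500 → first moment M = |Σ|/6 = 1467.1250
R_c = M/A = 1467.1250/219.0000 = 6.6992 mm
θ = 224° = 3.909538 rad
V = θ·R_c·A = 3.909538·6.6992·219.0000 = 5735.780 mm³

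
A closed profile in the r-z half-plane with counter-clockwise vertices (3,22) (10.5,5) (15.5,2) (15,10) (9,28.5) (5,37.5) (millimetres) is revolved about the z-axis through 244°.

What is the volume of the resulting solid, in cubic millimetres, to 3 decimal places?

Profile (r,z), 6 vertices: (3,22) (10.5,5) (15.5,2) (15,10) (9,28.5) (5,37.5)
edge 0: (3,22)→(10.5,5)  cross = 3·5 − 10.5·22 = -216.0000; (r_i+r_j)·cross = 13.5·-216.0000 = -2916.0000
edge 1: (10.5,5)→(15.5,2)  cross = 10.5·2 − 15.5·5 = -56.5000; (r_i+r_j)·cross = 26·-56.5000 = -1469.0000
edge 2: (15.5,2)→(15,10)  cross = 15.5·10 − 15·2 = 125.0000; (r_i+r_j)·cross = 30.5·125.0000 = 3812.5000
edge 3: (15,10)→(9,28.5)  cross = 15·28.5 − 9·10 = 337.5000; (r_i+r_j)·cross = 24·337.5000 = 8100.0000
edge 4: (9,28.5)→(5,37.5)  cross = 9·37.5 − 5·28.5 = 195.0000; (r_i+r_j)·cross = 14·195.0000 = 2730.0000
edge 5: (5,37.5)→(3,22)  cross = 5·22 − 3·37.5 = -2.5000; (r_i+r_j)·cross = 8·-2.5000 = -20.0000
Σcross = 382.5000 → A = |Σcross|/2 = 191.2500 mm²
Σ(r_i+r_j)·cross = 10237.5000 → first moment M = |Σ|/6 = 1706.2500
R_c = M/A = 1706.2500/191.2500 = 8.9216 mm
θ = 244° = 4.258603 rad
V = θ·R_c·A = 4.258603·8.9216·191.2500 = 7266.242 mm³

Volume = 7266.242 mm³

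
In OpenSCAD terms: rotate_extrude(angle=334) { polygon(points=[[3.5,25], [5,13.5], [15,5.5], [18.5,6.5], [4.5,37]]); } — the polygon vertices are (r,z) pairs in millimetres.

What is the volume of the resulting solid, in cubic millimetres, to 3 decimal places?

Volume = 10329.210 mm³

Profile (r,z), 5 vertices: (3.5,25) (5,13.5) (15,5.5) (18.5,6.5) (4.5,37)
edge 0: (3.5,25)→(5,13.5)  cross = 3.5·13.5 − 5·25 = -77.7500; (r_i+r_j)·cross = 8.5·-77.7500 = -660.8750
edge 1: (5,13.5)→(15,5.5)  cross = 5·5.5 − 15·13.5 = -175.0000; (r_i+r_j)·cross = 20·-175.0000 = -3500.0000
edge 2: (15,5.5)→(18.5,6.5)  cross = 15·6.5 − 18.5·5.5 = -4.2500; (r_i+r_j)·cross = 33.5·-4.2500 = -142.3750
edge 3: (18.5,6.5)→(4.5,37)  cross = 18.5·37 − 4.5·6.5 = 655.2500; (r_i+r_j)·cross = 23·655.2500 = 15070.7500
edge 4: (4.5,37)→(3.5,25)  cross = 4.5·25 − 3.5·37 = -17.0000; (r_i+r_j)·cross = 8·-17.0000 = -136.0000
Σcross = 381.2500 → A = |Σcross|/2 = 190.6250 mm²
Σ(r_i+r_j)·cross = 10631.5000 → first moment M = |Σ|/6 = 1771.9167
R_c = M/A = 1771.9167/190.6250 = 9.2953 mm
θ = 334° = 5.829400 rad
V = θ·R_c·A = 5.829400·9.2953·190.6250 = 10329.210 mm³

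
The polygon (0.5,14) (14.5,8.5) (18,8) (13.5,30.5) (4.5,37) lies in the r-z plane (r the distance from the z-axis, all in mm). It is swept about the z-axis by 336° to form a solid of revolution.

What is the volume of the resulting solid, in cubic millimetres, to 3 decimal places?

Profile (r,z), 5 vertices: (0.5,14) (14.5,8.5) (18,8) (13.5,30.5) (4.5,37)
edge 0: (0.5,14)→(14.5,8.5)  cross = 0.5·8.5 − 14.5·14 = -198.7500; (r_i+r_j)·cross = 15·-198.7500 = -2981.2500
edge 1: (14.5,8.5)→(18,8)  cross = 14.5·8 − 18·8.5 = -37.0000; (r_i+r_j)·cross = 32.5·-37.0000 = -1202.5000
edge 2: (18,8)→(13.5,30.5)  cross = 18·30.5 − 13.5·8 = 441.0000; (r_i+r_j)·cross = 31.5·441.0000 = 13891.5000
edge 3: (13.5,30.5)→(4.5,37)  cross = 13.5·37 − 4.5·30.5 = 362.2500; (r_i+r_j)·cross = 18·362.2500 = 6520.5000
edge 4: (4.5,37)→(0.5,14)  cross = 4.5·14 − 0.5·37 = 44.5000; (r_i+r_j)·cross = 5·44.5000 = 222.5000
Σcross = 612.0000 → A = |Σcross|/2 = 306.0000 mm²
Σ(r_i+r_j)·cross = 16450.7500 → first moment M = |Σ|/6 = 2741.7917
R_c = M/A = 2741.7917/306.0000 = 8.9601 mm
θ = 336° = 5.864306 rad
V = θ·R_c·A = 5.864306·8.9601·306.0000 = 16078.706 mm³

Volume = 16078.706 mm³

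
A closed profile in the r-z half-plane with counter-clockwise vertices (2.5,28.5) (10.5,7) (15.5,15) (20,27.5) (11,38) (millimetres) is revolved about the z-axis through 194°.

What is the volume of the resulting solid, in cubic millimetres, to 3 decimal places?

Volume = 10849.324 mm³

Profile (r,z), 5 vertices: (2.5,28.5) (10.5,7) (15.5,15) (20,27.5) (11,38)
edge 0: (2.5,28.5)→(10.5,7)  cross = 2.5·7 − 10.5·28.5 = -281.7500; (r_i+r_j)·cross = 13·-281.7500 = -3662.7500
edge 1: (10.5,7)→(15.5,15)  cross = 10.5·15 − 15.5·7 = 49.0000; (r_i+r_j)·cross = 26·49.0000 = 1274.0000
edge 2: (15.5,15)→(20,27.5)  cross = 15.5·27.5 − 20·15 = 126.2500; (r_i+r_j)·cross = 35.5·126.2500 = 4481.8750
edge 3: (20,27.5)→(11,38)  cross = 20·38 − 11·27.5 = 457.5000; (r_i+r_j)·cross = 31·457.5000 = 14182.5000
edge 4: (11,38)→(2.5,28.5)  cross = 11·28.5 − 2.5·38 = 218.5000; (r_i+r_j)·cross = 13.5·218.5000 = 2949.7500
Σcross = 569.5000 → A = |Σcross|/2 = 284.7500 mm²
Σ(r_i+r_j)·cross = 19225.3750 → first moment M = |Σ|/6 = 3204.2292
R_c = M/A = 3204.2292/284.7500 = 11.2528 mm
θ = 194° = 3.385939 rad
V = θ·R_c·A = 3.385939·11.2528·284.7500 = 10849.324 mm³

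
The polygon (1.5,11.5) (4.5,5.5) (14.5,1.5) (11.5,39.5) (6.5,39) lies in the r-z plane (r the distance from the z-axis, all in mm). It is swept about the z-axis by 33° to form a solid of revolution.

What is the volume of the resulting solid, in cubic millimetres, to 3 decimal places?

Profile (r,z), 5 vertices: (1.5,11.5) (4.5,5.5) (14.5,1.5) (11.5,39.5) (6.5,39)
edge 0: (1.5,11.5)→(4.5,5.5)  cross = 1.5·5.5 − 4.5·11.5 = -43.5000; (r_i+r_j)·cross = 6·-43.5000 = -261.0000
edge 1: (4.5,5.5)→(14.5,1.5)  cross = 4.5·1.5 − 14.5·5.5 = -73.0000; (r_i+r_j)·cross = 19·-73.0000 = -1387.0000
edge 2: (14.5,1.5)→(11.5,39.5)  cross = 14.5·39.5 − 11.5·1.5 = 555.5000; (r_i+r_j)·cross = 26·555.5000 = 14443.0000
edge 3: (11.5,39.5)→(6.5,39)  cross = 11.5·39 − 6.5·39.5 = 191.7500; (r_i+r_j)·cross = 18·191.7500 = 3451.5000
edge 4: (6.5,39)→(1.5,11.5)  cross = 6.5·11.5 − 1.5·39 = 16.2500; (r_i+r_j)·cross = 8·16.2500 = 130.0000
Σcross = 647.0000 → A = |Σcross|/2 = 323.5000 mm²
Σ(r_i+r_j)·cross = 16376.5000 → first moment M = |Σ|/6 = 2729.4167
R_c = M/A = 2729.4167/323.5000 = 8.4371 mm
θ = 33° = 0.575959 rad
V = θ·R_c·A = 0.575959·8.4371·323.5000 = 1572.031 mm³

Volume = 1572.031 mm³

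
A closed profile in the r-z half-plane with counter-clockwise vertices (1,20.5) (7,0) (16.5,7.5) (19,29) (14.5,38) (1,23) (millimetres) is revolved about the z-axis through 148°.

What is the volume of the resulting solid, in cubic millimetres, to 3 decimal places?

Volume = 11490.110 mm³

Profile (r,z), 6 vertices: (1,20.5) (7,0) (16.5,7.5) (19,29) (14.5,38) (1,23)
edge 0: (1,20.5)→(7,0)  cross = 1·0 − 7·20.5 = -143.5000; (r_i+r_j)·cross = 8·-143.5000 = -1148.0000
edge 1: (7,0)→(16.5,7.5)  cross = 7·7.5 − 16.5·0 = 52.5000; (r_i+r_j)·cross = 23.5·52.5000 = 1233.7500
edge 2: (16.5,7.5)→(19,29)  cross = 16.5·29 − 19·7.5 = 336.0000; (r_i+r_j)·cross = 35.5·336.0000 = 11928.0000
edge 3: (19,29)→(14.5,38)  cross = 19·38 − 14.5·29 = 301.5000; (r_i+r_j)·cross = 33.5·301.5000 = 10100.2500
edge 4: (14.5,38)→(1,23)  cross = 14.5·23 − 1·38 = 295.5000; (r_i+r_j)·cross = 15.5·295.5000 = 4580.2500
edge 5: (1,23)→(1,20.5)  cross = 1·20.5 − 1·23 = -2.5000; (r_i+r_j)·cross = 2·-2.5000 = -5.0000
Σcross = 839.5000 → A = |Σcross|/2 = 419.7500 mm²
Σ(r_i+r_j)·cross = 26689.2500 → first moment M = |Σ|/6 = 4448.2083
R_c = M/A = 4448.2083/419.7500 = 10.5973 mm
θ = 148° = 2.583087 rad
V = θ·R_c·A = 2.583087·10.5973·419.7500 = 11490.110 mm³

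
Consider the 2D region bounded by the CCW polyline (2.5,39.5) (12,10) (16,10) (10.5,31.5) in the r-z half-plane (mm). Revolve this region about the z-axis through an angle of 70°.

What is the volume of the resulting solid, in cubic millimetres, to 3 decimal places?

Volume = 1488.679 mm³

Profile (r,z), 4 vertices: (2.5,39.5) (12,10) (16,10) (10.5,31.5)
edge 0: (2.5,39.5)→(12,10)  cross = 2.5·10 − 12·39.5 = -449.0000; (r_i+r_j)·cross = 14.5·-449.0000 = -6510.5000
edge 1: (12,10)→(16,10)  cross = 12·10 − 16·10 = -40.0000; (r_i+r_j)·cross = 28·-40.0000 = -1120.0000
edge 2: (16,10)→(10.5,31.5)  cross = 16·31.5 − 10.5·10 = 399.0000; (r_i+r_j)·cross = 26.5·399.0000 = 10573.5000
edge 3: (10.5,31.5)→(2.5,39.5)  cross = 10.5·39.5 − 2.5·31.5 = 336.0000; (r_i+r_j)·cross = 13·336.0000 = 4368.0000
Σcross = 246.0000 → A = |Σcross|/2 = 123.0000 mm²
Σ(r_i+r_j)·cross = 7311.0000 → first moment M = |Σ|/6 = 1218.5000
R_c = M/A = 1218.5000/123.0000 = 9.9065 mm
θ = 70° = 1.221730 rad
V = θ·R_c·A = 1.221730·9.9065·123.0000 = 1488.679 mm³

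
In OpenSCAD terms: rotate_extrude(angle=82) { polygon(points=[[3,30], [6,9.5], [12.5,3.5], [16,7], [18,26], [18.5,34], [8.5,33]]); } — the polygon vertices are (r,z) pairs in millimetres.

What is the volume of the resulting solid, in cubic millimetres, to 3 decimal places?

Profile (r,z), 7 vertices: (3,30) (6,9.5) (12.5,3.5) (16,7) (18,26) (18.5,34) (8.5,33)
edge 0: (3,30)→(6,9.5)  cross = 3·9.5 − 6·30 = -151.5000; (r_i+r_j)·cross = 9·-151.5000 = -1363.5000
edge 1: (6,9.5)→(12.5,3.5)  cross = 6·3.5 − 12.5·9.5 = -97.7500; (r_i+r_j)·cross = 18.5·-97.7500 = -1808.3750
edge 2: (12.5,3.5)→(16,7)  cross = 12.5·7 − 16·3.5 = 31.5000; (r_i+r_j)·cross = 28.5·31.5000 = 897.7500
edge 3: (16,7)→(18,26)  cross = 16·26 − 18·7 = 290.0000; (r_i+r_j)·cross = 34·290.0000 = 9860.0000
edge 4: (18,26)→(18.5,34)  cross = 18·34 − 18.5·26 = 131.0000; (r_i+r_j)·cross = 36.5·131.0000 = 4781.5000
edge 5: (18.5,34)→(8.5,33)  cross = 18.5·33 − 8.5·34 = 321.5000; (r_i+r_j)·cross = 27·321.5000 = 8680.5000
edge 6: (8.5,33)→(3,30)  cross = 8.5·30 − 3·33 = 156.0000; (r_i+r_j)·cross = 11.5·156.0000 = 1794.0000
Σcross = 680.7500 → A = |Σcross|/2 = 340.3750 mm²
Σ(r_i+r_j)·cross = 22841.8750 → first moment M = |Σ|/6 = 3806.9792
R_c = M/A = 3806.9792/340.3750 = 11.1847 mm
θ = 82° = 1.431170 rad
V = θ·R_c·A = 1.431170·11.1847·340.3750 = 5448.434 mm³

Volume = 5448.434 mm³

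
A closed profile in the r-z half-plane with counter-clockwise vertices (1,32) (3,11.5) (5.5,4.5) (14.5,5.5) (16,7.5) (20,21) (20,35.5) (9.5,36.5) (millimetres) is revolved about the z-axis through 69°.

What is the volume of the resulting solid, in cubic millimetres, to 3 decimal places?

Profile (r,z), 8 vertices: (1,32) (3,11.5) (5.5,4.5) (14.5,5.5) (16,7.5) (20,21) (20,35.5) (9.5,36.5)
edge 0: (1,32)→(3,11.5)  cross = 1·11.5 − 3·32 = -84.5000; (r_i+r_j)·cross = 4·-84.5000 = -338.0000
edge 1: (3,11.5)→(5.5,4.5)  cross = 3·4.5 − 5.5·11.5 = -49.7500; (r_i+r_j)·cross = 8.5·-49.7500 = -422.8750
edge 2: (5.5,4.5)→(14.5,5.5)  cross = 5.5·5.5 − 14.5·4.5 = -35.0000; (r_i+r_j)·cross = 20·-35.0000 = -700.0000
edge 3: (14.5,5.5)→(16,7.5)  cross = 14.5·7.5 − 16·5.5 = 20.7500; (r_i+r_j)·cross = 30.5·20.7500 = 632.8750
edge 4: (16,7.5)→(20,21)  cross = 16·21 − 20·7.5 = 186.0000; (r_i+r_j)·cross = 36·186.0000 = 6696.0000
edge 5: (20,21)→(20,35.5)  cross = 20·35.5 − 20·21 = 290.0000; (r_i+r_j)·cross = 40·290.0000 = 11600.0000
edge 6: (20,35.5)→(9.5,36.5)  cross = 20·36.5 − 9.5·35.5 = 392.7500; (r_i+r_j)·cross = 29.5·392.7500 = 11586.1250
edge 7: (9.5,36.5)→(1,32)  cross = 9.5·32 − 1·36.5 = 267.5000; (r_i+r_j)·cross = 10.5·267.5000 = 2808.7500
Σcross = 987.7500 → A = |Σcross|/2 = 493.8750 mm²
Σ(r_i+r_j)·cross = 31862.8750 → first moment M = |Σ|/6 = 5310.4792
R_c = M/A = 5310.4792/493.8750 = 10.7527 mm
θ = 69° = 1.204277 rad
V = θ·R_c·A = 1.204277·10.7527·493.8750 = 6395.289 mm³

Volume = 6395.289 mm³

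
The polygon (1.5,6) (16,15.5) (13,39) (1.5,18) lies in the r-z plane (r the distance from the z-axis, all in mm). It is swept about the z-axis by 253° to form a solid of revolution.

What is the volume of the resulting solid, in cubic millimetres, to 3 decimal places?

Profile (r,z), 4 vertices: (1.5,6) (16,15.5) (13,39) (1.5,18)
edge 0: (1.5,6)→(16,15.5)  cross = 1.5·15.5 − 16·6 = -72.7500; (r_i+r_j)·cross = 17.5·-72.7500 = -1273.1250
edge 1: (16,15.5)→(13,39)  cross = 16·39 − 13·15.5 = 422.5000; (r_i+r_j)·cross = 29·422.5000 = 12252.5000
edge 2: (13,39)→(1.5,18)  cross = 13·18 − 1.5·39 = 175.5000; (r_i+r_j)·cross = 14.5·175.5000 = 2544.7500
edge 3: (1.5,18)→(1.5,6)  cross = 1.5·6 − 1.5·18 = -18.0000; (r_i+r_j)·cross = 3·-18.0000 = -54.0000
Σcross = 507.2500 → A = |Σcross|/2 = 253.6250 mm²
Σ(r_i+r_j)·cross = 13470.1250 → first moment M = |Σ|/6 = 2245.0208
R_c = M/A = 2245.0208/253.6250 = 8.8517 mm
θ = 253° = 4.415683 rad
V = θ·R_c·A = 4.415683·8.8517·253.6250 = 9913.300 mm³

Volume = 9913.300 mm³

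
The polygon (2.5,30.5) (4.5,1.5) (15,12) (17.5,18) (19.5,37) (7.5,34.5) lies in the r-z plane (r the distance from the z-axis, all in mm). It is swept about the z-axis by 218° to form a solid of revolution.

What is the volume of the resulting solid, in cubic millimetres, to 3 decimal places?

Volume = 15661.264 mm³

Profile (r,z), 6 vertices: (2.5,30.5) (4.5,1.5) (15,12) (17.5,18) (19.5,37) (7.5,34.5)
edge 0: (2.5,30.5)→(4.5,1.5)  cross = 2.5·1.5 − 4.5·30.5 = -133.5000; (r_i+r_j)·cross = 7·-133.5000 = -934.5000
edge 1: (4.5,1.5)→(15,12)  cross = 4.5·12 − 15·1.5 = 31.5000; (r_i+r_j)·cross = 19.5·31.5000 = 614.2500
edge 2: (15,12)→(17.5,18)  cross = 15·18 − 17.5·12 = 60.0000; (r_i+r_j)·cross = 32.5·60.0000 = 1950.0000
edge 3: (17.5,18)→(19.5,37)  cross = 17.5·37 − 19.5·18 = 296.5000; (r_i+r_j)·cross = 37·296.5000 = 10970.5000
edge 4: (19.5,37)→(7.5,34.5)  cross = 19.5·34.5 − 7.5·37 = 395.2500; (r_i+r_j)·cross = 27·395.2500 = 10671.7500
edge 5: (7.5,34.5)→(2.5,30.5)  cross = 7.5·30.5 − 2.5·34.5 = 142.5000; (r_i+r_j)·cross = 10·142.5000 = 1425.0000
Σcross = 792.2500 → A = |Σcross|/2 = 396.1250 mm²
Σ(r_i+r_j)·cross = 24697.0000 → first moment M = |Σ|/6 = 4116.1667
R_c = M/A = 4116.1667/396.1250 = 10.3911 mm
θ = 218° = 3.804818 rad
V = θ·R_c·A = 3.804818·10.3911·396.1250 = 15661.264 mm³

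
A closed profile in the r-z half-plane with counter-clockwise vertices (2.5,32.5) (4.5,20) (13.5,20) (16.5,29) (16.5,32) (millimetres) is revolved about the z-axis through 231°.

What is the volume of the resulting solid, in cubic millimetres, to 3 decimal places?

Volume = 5532.515 mm³

Profile (r,z), 5 vertices: (2.5,32.5) (4.5,20) (13.5,20) (16.5,29) (16.5,32)
edge 0: (2.5,32.5)→(4.5,20)  cross = 2.5·20 − 4.5·32.5 = -96.2500; (r_i+r_j)·cross = 7·-96.2500 = -673.7500
edge 1: (4.5,20)→(13.5,20)  cross = 4.5·20 − 13.5·20 = -180.0000; (r_i+r_j)·cross = 18·-180.0000 = -3240.0000
edge 2: (13.5,20)→(16.5,29)  cross = 13.5·29 − 16.5·20 = 61.5000; (r_i+r_j)·cross = 30·61.5000 = 1845.0000
edge 3: (16.5,29)→(16.5,32)  cross = 16.5·32 − 16.5·29 = 49.5000; (r_i+r_j)·cross = 33·49.5000 = 1633.5000
edge 4: (16.5,32)→(2.5,32.5)  cross = 16.5·32.5 − 2.5·32 = 456.2500; (r_i+r_j)·cross = 19·456.2500 = 8668.7500
Σcross = 291.0000 → A = |Σcross|/2 = 145.5000 mm²
Σ(r_i+r_j)·cross = 8233.5000 → first moment M = |Σ|/6 = 1372.2500
R_c = M/A = 1372.2500/145.5000 = 9.4313 mm
θ = 231° = 4.031711 rad
V = θ·R_c·A = 4.031711·9.4313·145.5000 = 5532.515 mm³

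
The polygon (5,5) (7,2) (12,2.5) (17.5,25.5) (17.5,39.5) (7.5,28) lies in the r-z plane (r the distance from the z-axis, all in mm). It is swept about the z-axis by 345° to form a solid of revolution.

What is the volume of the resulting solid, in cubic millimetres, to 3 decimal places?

Profile (r,z), 6 vertices: (5,5) (7,2) (12,2.5) (17.5,25.5) (17.5,39.5) (7.5,28)
edge 0: (5,5)→(7,2)  cross = 5·2 − 7·5 = -25.0000; (r_i+r_j)·cross = 12·-25.0000 = -300.0000
edge 1: (7,2)→(12,2.5)  cross = 7·2.5 − 12·2 = -6.5000; (r_i+r_j)·cross = 19·-6.5000 = -123.5000
edge 2: (12,2.5)→(17.5,25.5)  cross = 12·25.5 − 17.5·2.5 = 262.2500; (r_i+r_j)·cross = 29.5·262.2500 = 7736.3750
edge 3: (17.5,25.5)→(17.5,39.5)  cross = 17.5·39.5 − 17.5·25.5 = 245.0000; (r_i+r_j)·cross = 35·245.0000 = 8575.0000
edge 4: (17.5,39.5)→(7.5,28)  cross = 17.5·28 − 7.5·39.5 = 193.7500; (r_i+r_j)·cross = 25·193.7500 = 4843.7500
edge 5: (7.5,28)→(5,5)  cross = 7.5·5 − 5·28 = -102.5000; (r_i+r_j)·cross = 12.5·-102.5000 = -1281.2500
Σcross = 567.0000 → A = |Σcross|/2 = 283.5000 mm²
Σ(r_i+r_j)·cross = 19450.3750 → first moment M = |Σ|/6 = 3241.7292
R_c = M/A = 3241.7292/283.5000 = 11.4347 mm
θ = 345° = 6.021386 rad
V = θ·R_c·A = 6.021386·11.4347·283.5000 = 19519.702 mm³

Volume = 19519.702 mm³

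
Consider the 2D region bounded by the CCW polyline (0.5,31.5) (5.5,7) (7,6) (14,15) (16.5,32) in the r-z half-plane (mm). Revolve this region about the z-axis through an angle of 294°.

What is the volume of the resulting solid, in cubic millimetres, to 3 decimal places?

Volume = 11888.720 mm³

Profile (r,z), 5 vertices: (0.5,31.5) (5.5,7) (7,6) (14,15) (16.5,32)
edge 0: (0.5,31.5)→(5.5,7)  cross = 0.5·7 − 5.5·31.5 = -169.7500; (r_i+r_j)·cross = 6·-169.7500 = -1018.5000
edge 1: (5.5,7)→(7,6)  cross = 5.5·6 − 7·7 = -16.0000; (r_i+r_j)·cross = 12.5·-16.0000 = -200.0000
edge 2: (7,6)→(14,15)  cross = 7·15 − 14·6 = 21.0000; (r_i+r_j)·cross = 21·21.0000 = 441.0000
edge 3: (14,15)→(16.5,32)  cross = 14·32 − 16.5·15 = 200.5000; (r_i+r_j)·cross = 30.5·200.5000 = 6115.2500
edge 4: (16.5,32)→(0.5,31.5)  cross = 16.5·31.5 − 0.5·32 = 503.7500; (r_i+r_j)·cross = 17·503.7500 = 8563.7500
Σcross = 539.5000 → A = |Σcross|/2 = 269.7500 mm²
Σ(r_i+r_j)·cross = 13901.5000 → first moment M = |Σ|/6 = 2316.9167
R_c = M/A = 2316.9167/269.7500 = 8.5891 mm
θ = 294° = 5.131268 rad
V = θ·R_c·A = 5.131268·8.5891·269.7500 = 11888.720 mm³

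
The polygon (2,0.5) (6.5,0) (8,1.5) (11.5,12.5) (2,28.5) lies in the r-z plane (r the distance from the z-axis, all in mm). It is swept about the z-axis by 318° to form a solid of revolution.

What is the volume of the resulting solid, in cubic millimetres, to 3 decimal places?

Volume = 5171.349 mm³

Profile (r,z), 5 vertices: (2,0.5) (6.5,0) (8,1.5) (11.5,12.5) (2,28.5)
edge 0: (2,0.5)→(6.5,0)  cross = 2·0 − 6.5·0.5 = -3.2500; (r_i+r_j)·cross = 8.5·-3.2500 = -27.6250
edge 1: (6.5,0)→(8,1.5)  cross = 6.5·1.5 − 8·0 = 9.7500; (r_i+r_j)·cross = 14.5·9.7500 = 141.3750
edge 2: (8,1.5)→(11.5,12.5)  cross = 8·12.5 − 11.5·1.5 = 82.7500; (r_i+r_j)·cross = 19.5·82.7500 = 1613.6250
edge 3: (11.5,12.5)→(2,28.5)  cross = 11.5·28.5 − 2·12.5 = 302.7500; (r_i+r_j)·cross = 13.5·302.7500 = 4087.1250
edge 4: (2,28.5)→(2,0.5)  cross = 2·0.5 − 2·28.5 = -56.0000; (r_i+r_j)·cross = 4·-56.0000 = -224.0000
Σcross = 336.0000 → A = |Σcross|/2 = 168.0000 mm²
Σ(r_i+r_j)·cross = 5590.5000 → first moment M = |Σ|/6 = 931.7500
R_c = M/A = 931.7500/168.0000 = 5.5461 mm
θ = 318° = 5.550147 rad
V = θ·R_c·A = 5.550147·5.5461·168.0000 = 5171.349 mm³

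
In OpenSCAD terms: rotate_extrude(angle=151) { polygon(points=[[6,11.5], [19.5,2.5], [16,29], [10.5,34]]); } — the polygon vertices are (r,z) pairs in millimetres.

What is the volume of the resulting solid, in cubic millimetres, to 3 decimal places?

Profile (r,z), 4 vertices: (6,11.5) (19.5,2.5) (16,29) (10.5,34)
edge 0: (6,11.5)→(19.5,2.5)  cross = 6·2.5 − 19.5·11.5 = -209.2500; (r_i+r_j)·cross = 25.5·-209.2500 = -5335.8750
edge 1: (19.5,2.5)→(16,29)  cross = 19.5·29 − 16·2.5 = 525.5000; (r_i+r_j)·cross = 35.5·525.5000 = 18655.2500
edge 2: (16,29)→(10.5,34)  cross = 16·34 − 10.5·29 = 239.5000; (r_i+r_j)·cross = 26.5·239.5000 = 6346.7500
edge 3: (10.5,34)→(6,11.5)  cross = 10.5·11.5 − 6·34 = -83.2500; (r_i+r_j)·cross = 16.5·-83.2500 = -1373.6250
Σcross = 472.5000 → A = |Σcross|/2 = 236.2500 mm²
Σ(r_i+r_j)·cross = 18292.5000 → first moment M = |Σ|/6 = 3048.7500
R_c = M/A = 3048.7500/236.2500 = 12.9048 mm
θ = 151° = 2.635447 rad
V = θ·R_c·A = 2.635447·12.9048·236.2500 = 8034.820 mm³

Volume = 8034.820 mm³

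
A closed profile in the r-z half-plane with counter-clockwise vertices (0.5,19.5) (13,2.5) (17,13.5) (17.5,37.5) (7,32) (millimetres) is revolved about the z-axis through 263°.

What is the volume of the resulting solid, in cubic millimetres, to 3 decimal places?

Volume = 17305.305 mm³

Profile (r,z), 5 vertices: (0.5,19.5) (13,2.5) (17,13.5) (17.5,37.5) (7,32)
edge 0: (0.5,19.5)→(13,2.5)  cross = 0.5·2.5 − 13·19.5 = -252.2500; (r_i+r_j)·cross = 13.5·-252.2500 = -3405.3750
edge 1: (13,2.5)→(17,13.5)  cross = 13·13.5 − 17·2.5 = 133.0000; (r_i+r_j)·cross = 30·133.0000 = 3990.0000
edge 2: (17,13.5)→(17.5,37.5)  cross = 17·37.5 − 17.5·13.5 = 401.2500; (r_i+r_j)·cross = 34.5·401.2500 = 13843.1250
edge 3: (17.5,37.5)→(7,32)  cross = 17.5·32 − 7·37.5 = 297.5000; (r_i+r_j)·cross = 24.5·297.5000 = 7288.7500
edge 4: (7,32)→(0.5,19.5)  cross = 7·19.5 − 0.5·32 = 120.5000; (r_i+r_j)·cross = 7.5·120.5000 = 903.7500
Σcross = 700.0000 → A = |Σcross|/2 = 350.0000 mm²
Σ(r_i+r_j)·cross = 22620.2500 → first moment M = |Σ|/6 = 3770.0417
R_c = M/A = 3770.0417/350.0000 = 10.7715 mm
θ = 263° = 4.590216 rad
V = θ·R_c·A = 4.590216·10.7715·350.0000 = 17305.305 mm³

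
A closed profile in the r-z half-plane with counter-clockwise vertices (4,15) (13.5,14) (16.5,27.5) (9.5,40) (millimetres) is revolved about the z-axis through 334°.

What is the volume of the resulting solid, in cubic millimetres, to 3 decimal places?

Volume = 11440.197 mm³

Profile (r,z), 4 vertices: (4,15) (13.5,14) (16.5,27.5) (9.5,40)
edge 0: (4,15)→(13.5,14)  cross = 4·14 − 13.5·15 = -146.5000; (r_i+r_j)·cross = 17.5·-146.5000 = -2563.7500
edge 1: (13.5,14)→(16.5,27.5)  cross = 13.5·27.5 − 16.5·14 = 140.2500; (r_i+r_j)·cross = 30·140.2500 = 4207.5000
edge 2: (16.5,27.5)→(9.5,40)  cross = 16.5·40 − 9.5·27.5 = 398.7500; (r_i+r_j)·cross = 26·398.7500 = 10367.5000
edge 3: (9.5,40)→(4,15)  cross = 9.5·15 − 4·40 = -17.5000; (r_i+r_j)·cross = 13.5·-17.5000 = -236.2500
Σcross = 375.0000 → A = |Σcross|/2 = 187.5000 mm²
Σ(r_i+r_j)·cross = 11775.0000 → first moment M = |Σ|/6 = 1962.5000
R_c = M/A = 1962.5000/187.5000 = 10.4667 mm
θ = 334° = 5.829400 rad
V = θ·R_c·A = 5.829400·10.4667·187.5000 = 11440.197 mm³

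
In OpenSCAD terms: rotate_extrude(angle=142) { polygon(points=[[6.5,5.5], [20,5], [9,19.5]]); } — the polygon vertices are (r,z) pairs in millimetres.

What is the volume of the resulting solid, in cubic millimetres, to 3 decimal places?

Volume = 2789.764 mm³

Profile (r,z), 3 vertices: (6.5,5.5) (20,5) (9,19.5)
edge 0: (6.5,5.5)→(20,5)  cross = 6.5·5 − 20·5.5 = -77.5000; (r_i+r_j)·cross = 26.5·-77.5000 = -2053.7500
edge 1: (20,5)→(9,19.5)  cross = 20·19.5 − 9·5 = 345.0000; (r_i+r_j)·cross = 29·345.0000 = 10005.0000
edge 2: (9,19.5)→(6.5,5.5)  cross = 9·5.5 − 6.5·19.5 = -77.2500; (r_i+r_j)·cross = 15.5·-77.2500 = -1197.3750
Σcross = 190.2500 → A = |Σcross|/2 = 95.1250 mm²
Σ(r_i+r_j)·cross = 6753.8750 → first moment M = |Σ|/6 = 1125.6458
R_c = M/A = 1125.6458/95.1250 = 11.8333 mm
θ = 142° = 2.478368 rad
V = θ·R_c·A = 2.478368·11.8333·95.1250 = 2789.764 mm³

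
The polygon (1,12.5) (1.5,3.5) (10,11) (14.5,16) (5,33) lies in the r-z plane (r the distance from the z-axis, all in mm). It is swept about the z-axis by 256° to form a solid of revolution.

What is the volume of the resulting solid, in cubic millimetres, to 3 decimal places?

Profile (r,z), 5 vertices: (1,12.5) (1.5,3.5) (10,11) (14.5,16) (5,33)
edge 0: (1,12.5)→(1.5,3.5)  cross = 1·3.5 − 1.5·12.5 = -15.2500; (r_i+r_j)·cross = 2.5·-15.2500 = -38.1250
edge 1: (1.5,3.5)→(10,11)  cross = 1.5·11 − 10·3.5 = -18.5000; (r_i+r_j)·cross = 11.5·-18.5000 = -212.7500
edge 2: (10,11)→(14.5,16)  cross = 10·16 − 14.5·11 = 0.5000; (r_i+r_j)·cross = 24.5·0.5000 = 12.2500
edge 3: (14.5,16)→(5,33)  cross = 14.5·33 − 5·16 = 398.5000; (r_i+r_j)·cross = 19.5·398.5000 = 7770.7500
edge 4: (5,33)→(1,12.5)  cross = 5·12.5 − 1·33 = 29.5000; (r_i+r_j)·cross = 6·29.5000 = 177.0000
Σcross = 394.7500 → A = |Σcross|/2 = 197.3750 mm²
Σ(r_i+r_j)·cross = 7709.1250 → first moment M = |Σ|/6 = 1284.8542
R_c = M/A = 1284.8542/197.3750 = 6.5097 mm
θ = 256° = 4.468043 rad
V = θ·R_c·A = 4.468043·6.5097·197.3750 = 5740.784 mm³

Volume = 5740.784 mm³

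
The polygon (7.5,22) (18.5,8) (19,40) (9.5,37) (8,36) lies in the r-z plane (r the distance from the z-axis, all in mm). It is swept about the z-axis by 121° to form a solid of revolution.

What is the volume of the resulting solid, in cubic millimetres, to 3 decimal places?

Volume = 7596.143 mm³

Profile (r,z), 5 vertices: (7.5,22) (18.5,8) (19,40) (9.5,37) (8,36)
edge 0: (7.5,22)→(18.5,8)  cross = 7.5·8 − 18.5·22 = -347.0000; (r_i+r_j)·cross = 26·-347.0000 = -9022.0000
edge 1: (18.5,8)→(19,40)  cross = 18.5·40 − 19·8 = 588.0000; (r_i+r_j)·cross = 37.5·588.0000 = 22050.0000
edge 2: (19,40)→(9.5,37)  cross = 19·37 − 9.5·40 = 323.0000; (r_i+r_j)·cross = 28.5·323.0000 = 9205.5000
edge 3: (9.5,37)→(8,36)  cross = 9.5·36 − 8·37 = 46.0000; (r_i+r_j)·cross = 17.5·46.0000 = 805.0000
edge 4: (8,36)→(7.5,22)  cross = 8·22 − 7.5·36 = -94.0000; (r_i+r_j)·cross = 15.5·-94.0000 = -1457.0000
Σcross = 516.0000 → A = |Σcross|/2 = 258.0000 mm²
Σ(r_i+r_j)·cross = 21581.5000 → first moment M = |Σ|/6 = 3596.9167
R_c = M/A = 3596.9167/258.0000 = 13.9415 mm
θ = 121° = 2.111848 rad
V = θ·R_c·A = 2.111848·13.9415·258.0000 = 7596.143 mm³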